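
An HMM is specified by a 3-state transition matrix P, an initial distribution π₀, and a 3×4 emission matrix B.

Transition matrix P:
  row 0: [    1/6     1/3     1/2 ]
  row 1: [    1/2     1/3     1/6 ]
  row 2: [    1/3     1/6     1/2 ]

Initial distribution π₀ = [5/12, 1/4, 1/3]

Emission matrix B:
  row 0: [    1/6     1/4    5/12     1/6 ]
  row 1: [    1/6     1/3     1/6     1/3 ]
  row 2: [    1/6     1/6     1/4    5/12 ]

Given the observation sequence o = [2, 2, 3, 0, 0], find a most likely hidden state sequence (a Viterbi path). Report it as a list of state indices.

path = [0, 2, 2, 2, 2]

t=0: δ = [1.736e-01, 4.167e-02, 8.333e-02]  (obs o_0=2)
t=1: δ = [1.206e-02, 9.645e-03, 2.170e-02]  ψ = [0, 0, 0]  (obs o_1=2)
t=2: δ = [1.206e-03, 1.340e-03, 4.521e-03]  ψ = [2, 0, 2]  (obs o_2=3)
t=3: δ = [2.512e-04, 1.256e-04, 3.768e-04]  ψ = [2, 2, 2]  (obs o_3=0)
t=4: δ = [2.093e-05, 1.395e-05, 3.140e-05]  ψ = [2, 0, 2]  (obs o_4=0)
backtrack: best end state = 2; path = [0, 2, 2, 2, 2]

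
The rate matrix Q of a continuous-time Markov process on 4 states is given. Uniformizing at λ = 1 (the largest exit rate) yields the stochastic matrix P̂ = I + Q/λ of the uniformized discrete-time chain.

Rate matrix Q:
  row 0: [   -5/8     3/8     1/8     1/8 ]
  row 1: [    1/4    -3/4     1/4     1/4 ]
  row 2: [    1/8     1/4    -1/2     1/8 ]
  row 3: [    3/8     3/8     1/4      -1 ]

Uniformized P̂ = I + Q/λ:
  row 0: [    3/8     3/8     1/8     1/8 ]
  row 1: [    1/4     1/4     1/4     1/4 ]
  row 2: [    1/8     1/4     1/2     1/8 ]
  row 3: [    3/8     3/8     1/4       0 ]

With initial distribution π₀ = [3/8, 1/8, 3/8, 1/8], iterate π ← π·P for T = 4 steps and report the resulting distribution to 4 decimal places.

t=0: π = [0.3750, 0.1250, 0.3750, 0.1250]
t=1: π = [0.2656, 0.3125, 0.2969, 0.1250]
t=2: π = [0.2617, 0.2988, 0.2910, 0.1484]
t=3: π = [0.2649, 0.3013, 0.2900, 0.1438]
t=4: π = [0.2648, 0.3011, 0.2894, 0.1447]

π = [0.2648, 0.3011, 0.2894, 0.1447]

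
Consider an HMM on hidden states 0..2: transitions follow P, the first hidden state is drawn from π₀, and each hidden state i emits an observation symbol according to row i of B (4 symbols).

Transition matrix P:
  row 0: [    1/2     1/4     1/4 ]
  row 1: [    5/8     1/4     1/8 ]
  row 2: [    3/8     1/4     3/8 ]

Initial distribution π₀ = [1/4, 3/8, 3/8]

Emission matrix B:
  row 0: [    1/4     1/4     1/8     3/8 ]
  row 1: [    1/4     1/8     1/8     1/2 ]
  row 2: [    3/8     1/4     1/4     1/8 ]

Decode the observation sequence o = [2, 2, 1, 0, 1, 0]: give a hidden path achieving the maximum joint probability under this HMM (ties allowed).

path = [2, 2, 0, 0, 0, 0]

t=0: δ = [3.125e-02, 4.688e-02, 9.375e-02]  (obs o_0=2)
t=1: δ = [4.395e-03, 2.930e-03, 8.789e-03]  ψ = [2, 2, 2]  (obs o_1=2)
t=2: δ = [8.240e-04, 2.747e-04, 8.240e-04]  ψ = [2, 2, 2]  (obs o_2=1)
t=3: δ = [1.030e-04, 5.150e-05, 1.159e-04]  ψ = [0, 0, 2]  (obs o_3=0)
t=4: δ = [1.287e-05, 3.621e-06, 1.086e-05]  ψ = [0, 2, 2]  (obs o_4=1)
t=5: δ = [1.609e-06, 8.047e-07, 1.528e-06]  ψ = [0, 0, 2]  (obs o_5=0)
backtrack: best end state = 0; path = [2, 2, 0, 0, 0, 0]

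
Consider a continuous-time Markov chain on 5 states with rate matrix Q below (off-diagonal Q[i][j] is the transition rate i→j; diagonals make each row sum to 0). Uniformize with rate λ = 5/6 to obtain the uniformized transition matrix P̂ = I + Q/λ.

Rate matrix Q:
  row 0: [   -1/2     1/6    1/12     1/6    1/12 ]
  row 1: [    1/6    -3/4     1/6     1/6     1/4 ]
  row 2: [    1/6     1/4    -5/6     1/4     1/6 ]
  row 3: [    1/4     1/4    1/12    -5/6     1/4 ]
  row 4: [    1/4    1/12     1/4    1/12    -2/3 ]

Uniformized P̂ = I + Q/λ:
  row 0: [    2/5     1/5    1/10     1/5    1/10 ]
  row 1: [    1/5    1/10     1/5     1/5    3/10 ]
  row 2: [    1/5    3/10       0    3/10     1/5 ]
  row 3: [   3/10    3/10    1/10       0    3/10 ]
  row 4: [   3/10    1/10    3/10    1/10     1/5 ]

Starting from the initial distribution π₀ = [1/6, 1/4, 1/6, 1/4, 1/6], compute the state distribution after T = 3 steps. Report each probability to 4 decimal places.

t=0: π = [0.1667, 0.2500, 0.1667, 0.2500, 0.1667]
t=1: π = [0.2750, 0.2000, 0.1417, 0.1500, 0.2333]
t=2: π = [0.2933, 0.1858, 0.1525, 0.1608, 0.2075]
t=3: π = [0.2955, 0.1920, 0.1448, 0.1623, 0.2053]

π = [0.2955, 0.1920, 0.1448, 0.1623, 0.2053]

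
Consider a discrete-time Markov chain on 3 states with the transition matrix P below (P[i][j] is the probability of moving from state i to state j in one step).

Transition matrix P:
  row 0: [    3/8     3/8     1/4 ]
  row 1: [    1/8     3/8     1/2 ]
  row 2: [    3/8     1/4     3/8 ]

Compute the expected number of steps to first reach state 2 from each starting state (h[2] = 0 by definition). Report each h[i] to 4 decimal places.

First-step conditioning: h[2] = 0; for i ≠ 2, h[i] = 1 + Σ_k P[i][k]·h[k].
  h[0] = 1 + 3/8·h[0] + 3/8·h[1]
  h[1] = 1 + 1/8·h[0] + 3/8·h[1]
Solving the 2×2 linear system over states ≠ 2 gives exactly h = [32/11, 24/11, 0] (h[2] = 0 is the target).

h = [2.9091, 2.1818, 0.0000]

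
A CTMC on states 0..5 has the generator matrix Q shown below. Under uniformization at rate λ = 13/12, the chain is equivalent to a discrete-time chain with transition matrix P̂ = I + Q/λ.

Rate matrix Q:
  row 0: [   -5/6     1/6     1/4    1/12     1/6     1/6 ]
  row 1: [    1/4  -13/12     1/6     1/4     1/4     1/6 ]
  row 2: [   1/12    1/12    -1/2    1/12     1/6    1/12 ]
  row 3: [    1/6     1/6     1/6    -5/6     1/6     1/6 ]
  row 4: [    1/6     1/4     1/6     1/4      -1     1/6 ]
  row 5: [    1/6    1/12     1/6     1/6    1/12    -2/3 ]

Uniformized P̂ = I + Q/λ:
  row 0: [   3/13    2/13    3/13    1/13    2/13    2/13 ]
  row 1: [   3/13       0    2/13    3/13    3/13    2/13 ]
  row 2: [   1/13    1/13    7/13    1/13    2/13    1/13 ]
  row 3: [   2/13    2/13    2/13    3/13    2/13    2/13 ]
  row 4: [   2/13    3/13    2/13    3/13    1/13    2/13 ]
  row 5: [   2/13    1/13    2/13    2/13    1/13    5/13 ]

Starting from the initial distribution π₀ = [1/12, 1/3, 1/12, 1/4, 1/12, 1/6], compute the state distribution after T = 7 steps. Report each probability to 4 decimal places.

π = [0.1537, 0.1131, 0.2690, 0.1524, 0.1386, 0.1732]

t=0: π = [0.0833, 0.3333, 0.0833, 0.2500, 0.0833, 0.1667]
t=1: π = [0.1795, 0.0897, 0.1923, 0.1923, 0.1603, 0.1859]
t=2: π = [0.1598, 0.1233, 0.2416, 0.1593, 0.1341, 0.1820]
t=3: π = [0.1570, 0.1126, 0.2591, 0.1550, 0.1390, 0.1772]
t=4: π = [0.1547, 0.1137, 0.2656, 0.1531, 0.1382, 0.1748]
t=5: π = [0.1541, 0.1131, 0.2679, 0.1527, 0.1385, 0.1738]
t=6: π = [0.1538, 0.1131, 0.2687, 0.1525, 0.1385, 0.1733]
t=7: π = [0.1537, 0.1131, 0.2690, 0.1524, 0.1386, 0.1732]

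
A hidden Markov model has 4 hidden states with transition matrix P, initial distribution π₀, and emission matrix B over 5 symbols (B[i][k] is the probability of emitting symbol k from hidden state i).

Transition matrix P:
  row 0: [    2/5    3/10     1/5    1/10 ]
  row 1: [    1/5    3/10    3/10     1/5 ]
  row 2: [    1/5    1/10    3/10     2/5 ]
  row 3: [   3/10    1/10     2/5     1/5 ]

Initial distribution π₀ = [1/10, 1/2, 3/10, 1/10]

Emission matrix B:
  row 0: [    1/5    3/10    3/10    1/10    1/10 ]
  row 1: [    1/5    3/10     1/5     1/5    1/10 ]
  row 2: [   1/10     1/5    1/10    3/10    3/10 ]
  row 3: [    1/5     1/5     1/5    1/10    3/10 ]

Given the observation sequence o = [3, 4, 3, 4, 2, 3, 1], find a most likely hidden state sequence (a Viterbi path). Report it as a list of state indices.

path = [2, 3, 2, 2, 3, 2, 3]

t=0: δ = [1.000e-02, 1.000e-01, 9.000e-02, 1.000e-02]  (obs o_0=3)
t=1: δ = [2.000e-03, 3.000e-03, 9.000e-03, 1.080e-02]  ψ = [1, 1, 1, 2]  (obs o_1=4)
t=2: δ = [3.240e-04, 2.160e-04, 1.296e-03, 3.600e-04]  ψ = [3, 3, 3, 2]  (obs o_2=3)
t=3: δ = [2.592e-05, 1.296e-05, 1.166e-04, 1.555e-04]  ψ = [2, 2, 2, 2]  (obs o_3=4)
t=4: δ = [1.400e-05, 3.110e-06, 6.221e-06, 9.331e-06]  ψ = [3, 3, 3, 2]  (obs o_4=2)
t=5: δ = [5.599e-07, 8.398e-07, 1.120e-06, 2.488e-07]  ψ = [0, 0, 3, 2]  (obs o_5=3)
t=6: δ = [6.718e-08, 7.558e-08, 6.718e-08, 8.958e-08]  ψ = [0, 1, 2, 2]  (obs o_6=1)
backtrack: best end state = 3; path = [2, 3, 2, 2, 3, 2, 3]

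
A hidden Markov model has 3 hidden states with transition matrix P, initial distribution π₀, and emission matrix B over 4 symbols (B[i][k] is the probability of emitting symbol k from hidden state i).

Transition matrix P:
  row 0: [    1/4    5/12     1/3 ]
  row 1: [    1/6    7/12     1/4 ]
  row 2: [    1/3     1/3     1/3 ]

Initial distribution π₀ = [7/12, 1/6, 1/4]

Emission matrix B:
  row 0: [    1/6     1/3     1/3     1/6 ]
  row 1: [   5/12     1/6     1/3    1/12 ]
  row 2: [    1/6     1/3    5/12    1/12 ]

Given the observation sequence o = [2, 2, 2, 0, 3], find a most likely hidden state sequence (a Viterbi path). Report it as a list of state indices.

t=0: δ = [1.944e-01, 5.556e-02, 1.042e-01]  (obs o_0=2)
t=1: δ = [1.620e-02, 2.701e-02, 2.701e-02]  ψ = [0, 0, 0]  (obs o_1=2)
t=2: δ = [3.001e-03, 5.251e-03, 3.751e-03]  ψ = [2, 1, 2]  (obs o_2=2)
t=3: δ = [2.084e-04, 1.276e-03, 2.188e-04]  ψ = [2, 1, 1]  (obs o_3=0)
t=4: δ = [3.545e-05, 6.204e-05, 2.659e-05]  ψ = [1, 1, 1]  (obs o_4=3)
backtrack: best end state = 1; path = [0, 1, 1, 1, 1]

path = [0, 1, 1, 1, 1]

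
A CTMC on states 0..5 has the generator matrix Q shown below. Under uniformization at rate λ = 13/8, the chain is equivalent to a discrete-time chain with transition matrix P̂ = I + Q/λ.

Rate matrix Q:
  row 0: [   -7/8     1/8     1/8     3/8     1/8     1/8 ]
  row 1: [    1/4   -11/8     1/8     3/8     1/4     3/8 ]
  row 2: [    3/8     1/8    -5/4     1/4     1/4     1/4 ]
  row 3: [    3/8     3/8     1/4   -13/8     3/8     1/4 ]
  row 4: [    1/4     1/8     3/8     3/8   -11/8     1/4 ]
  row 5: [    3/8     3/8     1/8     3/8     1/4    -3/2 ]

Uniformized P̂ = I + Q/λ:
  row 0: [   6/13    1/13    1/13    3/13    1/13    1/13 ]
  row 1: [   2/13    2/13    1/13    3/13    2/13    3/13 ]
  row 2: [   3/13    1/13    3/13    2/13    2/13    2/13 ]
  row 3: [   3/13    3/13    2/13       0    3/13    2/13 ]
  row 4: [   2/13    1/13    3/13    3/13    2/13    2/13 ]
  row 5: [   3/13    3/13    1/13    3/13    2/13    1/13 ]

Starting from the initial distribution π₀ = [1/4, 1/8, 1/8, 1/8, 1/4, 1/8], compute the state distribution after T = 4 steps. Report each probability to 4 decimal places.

π = [0.2717, 0.1355, 0.1340, 0.1789, 0.1468, 0.1331]

t=0: π = [0.2500, 0.1250, 0.1250, 0.1250, 0.2500, 0.1250]
t=1: π = [0.2596, 0.1250, 0.1442, 0.1923, 0.1442, 0.1346]
t=2: π = [0.2700, 0.1368, 0.1361, 0.1753, 0.1487, 0.1331]
t=3: π = [0.2711, 0.1349, 0.1342, 0.1798, 0.1466, 0.1334]
t=4: π = [0.2717, 0.1355, 0.1340, 0.1789, 0.1468, 0.1331]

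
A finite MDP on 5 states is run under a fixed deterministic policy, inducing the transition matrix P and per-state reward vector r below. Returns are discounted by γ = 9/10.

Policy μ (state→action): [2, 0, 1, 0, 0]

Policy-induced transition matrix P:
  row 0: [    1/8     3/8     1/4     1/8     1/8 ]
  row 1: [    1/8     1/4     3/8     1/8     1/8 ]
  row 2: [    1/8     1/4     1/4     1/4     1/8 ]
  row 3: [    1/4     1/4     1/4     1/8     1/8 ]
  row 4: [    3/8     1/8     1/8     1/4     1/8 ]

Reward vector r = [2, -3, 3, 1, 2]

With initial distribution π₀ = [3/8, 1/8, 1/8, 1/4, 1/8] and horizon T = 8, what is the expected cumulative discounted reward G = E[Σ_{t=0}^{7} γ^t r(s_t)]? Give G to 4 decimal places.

G = 4.9409

t=0: π = [0.3750, 0.1250, 0.1250, 0.2500, 0.1250], E[r] = 1.2500, γ^t·E[r] = 1.250000, running G = 1.250000
t=1: π = [0.1875, 0.2813, 0.2500, 0.1563, 0.1250], E[r] = 0.6875, γ^t·E[r] = 0.618750, running G = 1.868750
t=2: π = [0.1758, 0.2578, 0.2695, 0.1719, 0.1250], E[r] = 0.8086, γ^t·E[r] = 0.654961, running G = 2.523711
t=3: π = [0.1777, 0.2563, 0.2666, 0.1743, 0.1250], E[r] = 0.8105, γ^t·E[r] = 0.590889, running G = 3.114600
t=4: π = [0.1780, 0.2566, 0.2664, 0.1740, 0.1250], E[r] = 0.8095, γ^t·E[r] = 0.531119, running G = 3.645719
t=5: π = [0.1780, 0.2566, 0.2664, 0.1739, 0.1250], E[r] = 0.8094, γ^t·E[r] = 0.477926, running G = 4.123645
t=6: π = [0.1780, 0.2566, 0.2665, 0.1739, 0.1250], E[r] = 0.8094, γ^t·E[r] = 0.430149, running G = 4.553794
t=7: π = [0.1780, 0.2566, 0.2665, 0.1739, 0.1250], E[r] = 0.8094, γ^t·E[r] = 0.387134, running G = 4.940928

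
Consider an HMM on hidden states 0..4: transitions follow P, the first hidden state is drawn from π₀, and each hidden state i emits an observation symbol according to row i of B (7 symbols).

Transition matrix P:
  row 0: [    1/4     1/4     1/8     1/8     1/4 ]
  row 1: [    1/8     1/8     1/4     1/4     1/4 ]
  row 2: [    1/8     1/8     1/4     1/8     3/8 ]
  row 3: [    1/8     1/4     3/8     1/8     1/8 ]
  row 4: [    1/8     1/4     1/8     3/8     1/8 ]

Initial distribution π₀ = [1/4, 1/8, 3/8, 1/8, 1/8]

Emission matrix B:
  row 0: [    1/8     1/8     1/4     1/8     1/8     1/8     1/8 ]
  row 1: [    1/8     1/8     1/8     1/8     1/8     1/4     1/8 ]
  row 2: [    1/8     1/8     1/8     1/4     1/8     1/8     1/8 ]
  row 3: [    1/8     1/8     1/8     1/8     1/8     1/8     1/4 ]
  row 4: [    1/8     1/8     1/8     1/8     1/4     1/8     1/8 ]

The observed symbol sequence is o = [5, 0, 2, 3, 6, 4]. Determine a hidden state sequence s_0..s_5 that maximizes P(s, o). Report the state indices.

t=0: δ = [3.125e-02, 3.125e-02, 4.688e-02, 1.562e-02, 1.562e-02]  (obs o_0=5)
t=1: δ = [9.766e-04, 9.766e-04, 1.465e-03, 9.766e-04, 2.197e-03]  ψ = [0, 0, 2, 1, 2]  (obs o_1=0)
t=2: δ = [6.866e-05, 6.866e-05, 4.578e-05, 1.030e-04, 6.866e-05]  ψ = [4, 4, 2, 4, 2]  (obs o_2=2)
t=3: δ = [2.146e-06, 3.219e-06, 9.656e-06, 3.219e-06, 2.146e-06]  ψ = [0, 3, 3, 4, 0]  (obs o_3=3)
t=4: δ = [1.509e-07, 1.509e-07, 3.017e-07, 3.017e-07, 4.526e-07]  ψ = [2, 2, 2, 2, 2]  (obs o_4=6)
t=5: δ = [7.072e-09, 1.414e-08, 1.414e-08, 2.122e-08, 2.829e-08]  ψ = [4, 4, 3, 4, 2]  (obs o_5=4)
backtrack: best end state = 4; path = [2, 4, 3, 2, 2, 4]

path = [2, 4, 3, 2, 2, 4]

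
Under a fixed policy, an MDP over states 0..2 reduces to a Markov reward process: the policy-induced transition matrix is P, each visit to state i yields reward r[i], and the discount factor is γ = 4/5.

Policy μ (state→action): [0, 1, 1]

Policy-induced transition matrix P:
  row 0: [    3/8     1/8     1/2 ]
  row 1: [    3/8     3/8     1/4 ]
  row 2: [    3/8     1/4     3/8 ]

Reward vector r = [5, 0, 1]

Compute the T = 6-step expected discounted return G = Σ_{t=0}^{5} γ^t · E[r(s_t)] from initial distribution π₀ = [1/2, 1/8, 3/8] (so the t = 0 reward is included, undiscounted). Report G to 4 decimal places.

t=0: π = [0.5000, 0.1250, 0.3750], E[r] = 2.8750, γ^t·E[r] = 2.875000, running G = 2.875000
t=1: π = [0.3750, 0.2031, 0.4219], E[r] = 2.2969, γ^t·E[r] = 1.837500, running G = 4.712500
t=2: π = [0.3750, 0.2285, 0.3965], E[r] = 2.2715, γ^t·E[r] = 1.453750, running G = 6.166250
t=3: π = [0.3750, 0.2317, 0.3933], E[r] = 2.2683, γ^t·E[r] = 1.161375, running G = 7.327625
t=4: π = [0.3750, 0.2321, 0.3929], E[r] = 2.2679, γ^t·E[r] = 0.928938, running G = 8.256563
t=5: π = [0.3750, 0.2321, 0.3929], E[r] = 2.2679, γ^t·E[r] = 0.743134, running G = 8.999696

G = 8.9997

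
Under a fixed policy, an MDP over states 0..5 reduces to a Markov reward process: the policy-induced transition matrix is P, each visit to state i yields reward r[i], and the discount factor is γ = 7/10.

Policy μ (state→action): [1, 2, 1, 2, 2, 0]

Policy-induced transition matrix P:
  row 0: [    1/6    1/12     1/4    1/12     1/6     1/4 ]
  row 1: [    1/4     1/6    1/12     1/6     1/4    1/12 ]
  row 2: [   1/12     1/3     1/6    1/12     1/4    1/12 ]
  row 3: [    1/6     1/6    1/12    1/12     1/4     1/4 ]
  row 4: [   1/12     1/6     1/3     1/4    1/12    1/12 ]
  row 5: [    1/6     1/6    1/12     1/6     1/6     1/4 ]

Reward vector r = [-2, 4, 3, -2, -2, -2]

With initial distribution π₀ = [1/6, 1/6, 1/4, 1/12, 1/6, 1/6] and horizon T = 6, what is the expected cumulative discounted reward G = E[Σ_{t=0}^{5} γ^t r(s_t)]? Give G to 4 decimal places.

t=0: π = [0.1667, 0.1667, 0.2500, 0.0833, 0.1667, 0.1667], E[r] = 0.2500, γ^t·E[r] = 0.250000, running G = 0.250000
t=1: π = [0.1458, 0.1944, 0.1736, 0.1389, 0.1944, 0.1528], E[r] = 0.0347, γ^t·E[r] = 0.024306, running G = 0.274306
t=2: π = [0.1522, 0.1834, 0.1707, 0.1447, 0.1927, 0.1563], E[r] = -0.0457, γ^t·E[r] = -0.022402, running G = 0.251904
t=3: π = [0.1517, 0.1824, 0.1711, 0.1438, 0.1922, 0.1589], E[r] = -0.0499, γ^t·E[r] = -0.017104, running G = 0.234800
t=4: π = [0.1516, 0.1825, 0.1709, 0.1438, 0.1921, 0.1590], E[r] = -0.0502, γ^t·E[r] = -0.012043, running G = 0.222757
t=5: π = [0.1516, 0.1825, 0.1709, 0.1438, 0.1921, 0.1591], E[r] = -0.0506, γ^t·E[r] = -0.008497, running G = 0.214260

G = 0.2143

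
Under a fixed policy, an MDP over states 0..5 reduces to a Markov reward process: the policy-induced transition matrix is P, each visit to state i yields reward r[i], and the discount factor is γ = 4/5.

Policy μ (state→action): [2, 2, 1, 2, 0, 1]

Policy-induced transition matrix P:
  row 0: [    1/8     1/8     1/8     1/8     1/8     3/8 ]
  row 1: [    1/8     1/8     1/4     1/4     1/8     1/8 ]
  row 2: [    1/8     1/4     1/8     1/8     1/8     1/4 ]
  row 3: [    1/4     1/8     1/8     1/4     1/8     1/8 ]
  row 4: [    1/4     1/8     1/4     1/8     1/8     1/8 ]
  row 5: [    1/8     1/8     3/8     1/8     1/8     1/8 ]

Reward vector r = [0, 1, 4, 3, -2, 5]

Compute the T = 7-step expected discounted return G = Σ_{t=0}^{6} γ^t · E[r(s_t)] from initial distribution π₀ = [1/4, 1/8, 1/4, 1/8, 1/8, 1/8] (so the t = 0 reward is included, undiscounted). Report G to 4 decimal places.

G = 8.3432

t=0: π = [0.2500, 0.1250, 0.2500, 0.1250, 0.1250, 0.1250], E[r] = 1.8750, γ^t·E[r] = 1.875000, running G = 1.875000
t=1: π = [0.1563, 0.1563, 0.1875, 0.1563, 0.1250, 0.2188], E[r] = 2.2188, γ^t·E[r] = 1.775000, running G = 3.650000
t=2: π = [0.1602, 0.1484, 0.2148, 0.1641, 0.1250, 0.1875], E[r] = 2.1875, γ^t·E[r] = 1.400000, running G = 5.050000
t=3: π = [0.1611, 0.1519, 0.2061, 0.1641, 0.1250, 0.1919], E[r] = 2.1777, γ^t·E[r] = 1.115000, running G = 6.165000
t=4: π = [0.1611, 0.1508, 0.2076, 0.1645, 0.1250, 0.1910], E[r] = 2.1797, γ^t·E[r] = 0.892825, running G = 7.057825
t=5: π = [0.1612, 0.1509, 0.2072, 0.1644, 0.1250, 0.1912], E[r] = 2.1792, γ^t·E[r] = 0.714093, running G = 7.771918
t=6: π = [0.1612, 0.1509, 0.2073, 0.1644, 0.1250, 0.1912], E[r] = 2.1794, γ^t·E[r] = 0.571308, running G = 8.343226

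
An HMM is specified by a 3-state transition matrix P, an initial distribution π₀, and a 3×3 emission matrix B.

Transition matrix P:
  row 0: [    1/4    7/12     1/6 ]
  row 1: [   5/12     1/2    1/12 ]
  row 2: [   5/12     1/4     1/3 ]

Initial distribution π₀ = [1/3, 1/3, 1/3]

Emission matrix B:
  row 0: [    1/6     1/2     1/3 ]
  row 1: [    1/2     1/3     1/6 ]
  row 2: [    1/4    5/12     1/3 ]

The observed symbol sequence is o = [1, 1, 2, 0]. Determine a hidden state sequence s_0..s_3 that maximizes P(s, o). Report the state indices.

path = [0, 1, 0, 1]

t=0: δ = [1.667e-01, 1.111e-01, 1.389e-01]  (obs o_0=1)
t=1: δ = [2.894e-02, 3.241e-02, 1.929e-02]  ψ = [2, 0, 2]  (obs o_1=1)
t=2: δ = [4.501e-03, 2.813e-03, 2.143e-03]  ψ = [1, 0, 2]  (obs o_2=2)
t=3: δ = [1.954e-04, 1.313e-03, 1.875e-04]  ψ = [1, 0, 0]  (obs o_3=0)
backtrack: best end state = 1; path = [0, 1, 0, 1]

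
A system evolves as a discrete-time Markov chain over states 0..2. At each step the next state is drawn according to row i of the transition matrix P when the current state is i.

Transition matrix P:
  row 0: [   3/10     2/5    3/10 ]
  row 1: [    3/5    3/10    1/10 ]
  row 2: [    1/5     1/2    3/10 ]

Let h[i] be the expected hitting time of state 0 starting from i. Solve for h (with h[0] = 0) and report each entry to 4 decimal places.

h = [0.0000, 1.8182, 2.7273]

First-step conditioning: h[0] = 0; for i ≠ 0, h[i] = 1 + Σ_k P[i][k]·h[k].
  h[1] = 1 + 3/10·h[1] + 1/10·h[2]
  h[2] = 1 + 1/2·h[1] + 3/10·h[2]
Solving the 2×2 linear system over states ≠ 0 gives exactly h = [0, 20/11, 30/11] (h[0] = 0 is the target).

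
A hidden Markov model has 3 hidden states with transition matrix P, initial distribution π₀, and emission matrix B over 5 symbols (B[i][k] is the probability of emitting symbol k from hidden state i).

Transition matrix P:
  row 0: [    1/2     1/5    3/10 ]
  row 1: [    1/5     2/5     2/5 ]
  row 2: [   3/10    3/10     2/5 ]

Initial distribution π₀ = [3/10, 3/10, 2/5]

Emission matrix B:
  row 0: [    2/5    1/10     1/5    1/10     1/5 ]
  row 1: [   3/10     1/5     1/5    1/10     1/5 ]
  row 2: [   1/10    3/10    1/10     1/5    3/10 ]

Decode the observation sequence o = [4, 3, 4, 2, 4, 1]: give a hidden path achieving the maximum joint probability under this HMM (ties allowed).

t=0: δ = [6.000e-02, 6.000e-02, 1.200e-01]  (obs o_0=4)
t=1: δ = [3.600e-03, 3.600e-03, 9.600e-03]  ψ = [2, 2, 2]  (obs o_1=3)
t=2: δ = [5.760e-04, 5.760e-04, 1.152e-03]  ψ = [2, 2, 2]  (obs o_2=4)
t=3: δ = [6.912e-05, 6.912e-05, 4.608e-05]  ψ = [2, 2, 2]  (obs o_3=2)
t=4: δ = [6.912e-06, 5.530e-06, 8.294e-06]  ψ = [0, 1, 1]  (obs o_4=4)
t=5: δ = [3.456e-07, 4.977e-07, 9.953e-07]  ψ = [0, 2, 2]  (obs o_5=1)
backtrack: best end state = 2; path = [2, 2, 2, 1, 2, 2]

path = [2, 2, 2, 1, 2, 2]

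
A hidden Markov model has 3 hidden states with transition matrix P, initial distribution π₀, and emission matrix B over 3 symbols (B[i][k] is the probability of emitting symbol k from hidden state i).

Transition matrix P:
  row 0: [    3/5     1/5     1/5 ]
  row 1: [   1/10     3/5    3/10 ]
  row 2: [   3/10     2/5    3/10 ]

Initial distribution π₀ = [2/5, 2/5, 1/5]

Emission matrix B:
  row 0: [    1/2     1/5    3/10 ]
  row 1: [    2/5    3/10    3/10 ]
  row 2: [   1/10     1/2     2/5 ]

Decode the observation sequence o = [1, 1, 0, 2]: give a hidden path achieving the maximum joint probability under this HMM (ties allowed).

t=0: δ = [8.000e-02, 1.200e-01, 1.000e-01]  (obs o_0=1)
t=1: δ = [9.600e-03, 2.160e-02, 1.800e-02]  ψ = [0, 1, 1]  (obs o_1=1)
t=2: δ = [2.880e-03, 5.184e-03, 6.480e-04]  ψ = [0, 1, 1]  (obs o_2=0)
t=3: δ = [5.184e-04, 9.331e-04, 6.221e-04]  ψ = [0, 1, 1]  (obs o_3=2)
backtrack: best end state = 1; path = [1, 1, 1, 1]

path = [1, 1, 1, 1]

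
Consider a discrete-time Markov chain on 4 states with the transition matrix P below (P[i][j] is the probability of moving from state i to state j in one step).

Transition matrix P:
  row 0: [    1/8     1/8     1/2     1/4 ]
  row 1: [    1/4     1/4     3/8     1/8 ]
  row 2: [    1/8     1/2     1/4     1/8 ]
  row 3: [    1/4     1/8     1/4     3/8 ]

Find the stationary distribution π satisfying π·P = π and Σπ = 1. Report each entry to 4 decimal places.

Balance equations π_j = Σ_i π_i·P[i][j]:
  π_0 = 1/8·π_0 + 1/4·π_1 + 1/8·π_2 + 1/4·π_3
  π_1 = 1/8·π_0 + 1/4·π_1 + 1/2·π_2 + 1/8·π_3
  π_2 = 1/2·π_0 + 3/8·π_1 + 1/4·π_2 + 1/4·π_3
  normalize: π_0 + π_1 + π_2 + π_3 = 1
Solving the linear system gives exactly π = [91/491, 140/491, 163/491, 97/491].

π = [0.1853, 0.2851, 0.3320, 0.1976]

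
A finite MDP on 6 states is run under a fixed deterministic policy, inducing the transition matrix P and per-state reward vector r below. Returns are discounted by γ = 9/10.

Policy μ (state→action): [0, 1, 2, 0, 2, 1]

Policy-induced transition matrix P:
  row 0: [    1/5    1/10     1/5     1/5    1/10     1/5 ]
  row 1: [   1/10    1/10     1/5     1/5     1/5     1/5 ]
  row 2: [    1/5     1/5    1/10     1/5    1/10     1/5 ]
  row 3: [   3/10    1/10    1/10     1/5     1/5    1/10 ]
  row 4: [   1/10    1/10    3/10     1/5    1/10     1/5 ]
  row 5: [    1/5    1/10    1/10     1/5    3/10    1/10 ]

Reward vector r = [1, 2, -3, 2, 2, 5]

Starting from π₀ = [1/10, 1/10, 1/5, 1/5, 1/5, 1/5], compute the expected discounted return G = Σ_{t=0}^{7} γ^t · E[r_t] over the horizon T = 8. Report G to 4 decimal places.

G = 8.4568

t=0: π = [0.1000, 0.1000, 0.2000, 0.2000, 0.2000, 0.2000], E[r] = 1.5000, γ^t·E[r] = 1.500000, running G = 1.500000
t=1: π = [0.1900, 0.1200, 0.1600, 0.2000, 0.1700, 0.1600], E[r] = 1.4900, γ^t·E[r] = 1.341000, running G = 2.841000
t=2: π = [0.1910, 0.1160, 0.1650, 0.2000, 0.1640, 0.1640], E[r] = 1.4760, γ^t·E[r] = 1.195560, running G = 4.036560
t=3: π = [0.1920, 0.1165, 0.1635, 0.2000, 0.1644, 0.1636], E[r] = 1.4813, γ^t·E[r] = 1.079868, running G = 5.116428
t=4: π = [0.1919, 0.1164, 0.1637, 0.2000, 0.1644, 0.1636], E[r] = 1.4804, γ^t·E[r] = 0.971264, running G = 6.087692
t=5: π = [0.1919, 0.1164, 0.1637, 0.2000, 0.1644, 0.1636], E[r] = 1.4805, γ^t·E[r] = 0.874209, running G = 6.961901
t=6: π = [0.1919, 0.1164, 0.1637, 0.2000, 0.1644, 0.1636], E[r] = 1.4805, γ^t·E[r] = 0.786782, running G = 7.748683
t=7: π = [0.1919, 0.1164, 0.1637, 0.2000, 0.1644, 0.1636], E[r] = 1.4805, γ^t·E[r] = 0.708104, running G = 8.456787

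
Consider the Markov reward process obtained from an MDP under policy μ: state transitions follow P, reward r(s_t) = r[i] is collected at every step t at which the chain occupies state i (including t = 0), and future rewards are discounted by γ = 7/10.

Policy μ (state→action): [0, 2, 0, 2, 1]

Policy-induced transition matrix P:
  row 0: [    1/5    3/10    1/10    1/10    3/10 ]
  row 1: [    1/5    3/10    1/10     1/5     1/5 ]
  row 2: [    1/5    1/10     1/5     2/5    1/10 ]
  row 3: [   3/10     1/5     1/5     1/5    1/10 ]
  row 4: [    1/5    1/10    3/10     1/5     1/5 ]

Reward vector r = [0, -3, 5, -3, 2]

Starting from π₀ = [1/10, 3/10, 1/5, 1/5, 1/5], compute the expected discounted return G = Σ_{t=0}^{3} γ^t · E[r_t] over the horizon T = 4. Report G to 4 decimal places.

t=0: π = [0.1000, 0.3000, 0.2000, 0.2000, 0.2000], E[r] = -0.1000, γ^t·E[r] = -0.100000, running G = -0.100000
t=1: π = [0.2200, 0.2000, 0.1800, 0.2300, 0.1700], E[r] = -0.0500, γ^t·E[r] = -0.035000, running G = -0.135000
t=2: π = [0.2230, 0.2070, 0.1750, 0.2140, 0.1810], E[r] = -0.0260, γ^t·E[r] = -0.012740, running G = -0.147740
t=3: π = [0.2214, 0.2074, 0.1751, 0.2127, 0.1834], E[r] = -0.0180, γ^t·E[r] = -0.006174, running G = -0.153914

G = -0.1539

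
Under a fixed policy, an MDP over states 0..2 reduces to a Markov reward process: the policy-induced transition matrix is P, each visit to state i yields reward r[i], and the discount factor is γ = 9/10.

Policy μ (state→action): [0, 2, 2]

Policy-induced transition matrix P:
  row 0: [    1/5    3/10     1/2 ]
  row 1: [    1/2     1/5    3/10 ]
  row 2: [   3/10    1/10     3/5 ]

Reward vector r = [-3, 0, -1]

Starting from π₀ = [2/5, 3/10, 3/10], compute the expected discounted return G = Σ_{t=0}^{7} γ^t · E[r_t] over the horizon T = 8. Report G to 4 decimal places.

G = -8.2231

t=0: π = [0.4000, 0.3000, 0.3000], E[r] = -1.5000, γ^t·E[r] = -1.500000, running G = -1.500000
t=1: π = [0.3200, 0.2100, 0.4700], E[r] = -1.4300, γ^t·E[r] = -1.287000, running G = -2.787000
t=2: π = [0.3100, 0.1850, 0.5050], E[r] = -1.4350, γ^t·E[r] = -1.162350, running G = -3.949350
t=3: π = [0.3060, 0.1805, 0.5135], E[r] = -1.4315, γ^t·E[r] = -1.043564, running G = -4.992914
t=4: π = [0.3055, 0.1793, 0.5153], E[r] = -1.4318, γ^t·E[r] = -0.939371, running G = -5.932285
t=5: π = [0.3053, 0.1790, 0.5157], E[r] = -1.4316, γ^t·E[r] = -0.845331, running G = -6.777615
t=6: π = [0.3053, 0.1790, 0.5158], E[r] = -1.4316, γ^t·E[r] = -0.760804, running G = -7.538420
t=7: π = [0.3053, 0.1790, 0.5158], E[r] = -1.4316, γ^t·E[r] = -0.684720, running G = -8.223139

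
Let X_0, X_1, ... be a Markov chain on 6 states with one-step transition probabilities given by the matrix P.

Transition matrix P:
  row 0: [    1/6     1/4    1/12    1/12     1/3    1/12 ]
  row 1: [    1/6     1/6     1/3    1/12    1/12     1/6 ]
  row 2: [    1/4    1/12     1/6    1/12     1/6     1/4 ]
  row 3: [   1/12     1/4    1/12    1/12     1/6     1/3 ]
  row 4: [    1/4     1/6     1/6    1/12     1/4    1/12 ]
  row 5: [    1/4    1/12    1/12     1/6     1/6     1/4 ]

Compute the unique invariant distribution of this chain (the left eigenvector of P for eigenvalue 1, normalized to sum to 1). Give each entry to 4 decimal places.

π = [0.2031, 0.1642, 0.1542, 0.0981, 0.2038, 0.1767]

Balance equations π_j = Σ_i π_i·P[i][j]:
  π_0 = 1/6·π_0 + 1/6·π_1 + 1/4·π_2 + 1/12·π_3 + 1/4·π_4 + 1/4·π_5
  π_1 = 1/4·π_0 + 1/6·π_1 + 1/12·π_2 + 1/4·π_3 + 1/6·π_4 + 1/12·π_5
  π_2 = 1/12·π_0 + 1/3·π_1 + 1/6·π_2 + 1/12·π_3 + 1/6·π_4 + 1/12·π_5
  π_3 = 1/12·π_0 + 1/12·π_1 + 1/12·π_2 + 1/12·π_3 + 1/12·π_4 + 1/6·π_5
  π_4 = 1/3·π_0 + 1/12·π_1 + 1/6·π_2 + 1/6·π_3 + 1/4·π_4 + 1/6·π_5
  normalize: π_0 + π_1 + π_2 + π_3 + π_4 + π_5 = 1
Solving the linear system gives exactly π = [1609/7924, 1301/7924, 611/3962, 111/1132, 1615/7924, 50/283].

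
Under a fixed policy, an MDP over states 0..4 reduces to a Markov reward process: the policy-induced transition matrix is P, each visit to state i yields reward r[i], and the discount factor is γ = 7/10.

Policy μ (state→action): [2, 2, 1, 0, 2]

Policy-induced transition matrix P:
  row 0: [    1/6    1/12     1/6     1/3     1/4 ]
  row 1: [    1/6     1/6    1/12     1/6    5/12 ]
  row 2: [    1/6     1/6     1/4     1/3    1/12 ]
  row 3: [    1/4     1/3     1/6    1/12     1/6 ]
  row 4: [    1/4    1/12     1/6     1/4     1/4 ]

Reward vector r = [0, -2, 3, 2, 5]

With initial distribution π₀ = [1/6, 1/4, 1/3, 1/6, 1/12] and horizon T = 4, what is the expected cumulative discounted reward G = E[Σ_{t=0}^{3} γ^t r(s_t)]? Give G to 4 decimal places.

G = 3.9598

t=0: π = [0.1667, 0.2500, 0.3333, 0.1667, 0.0833], E[r] = 1.2500, γ^t·E[r] = 1.250000, running G = 1.250000
t=1: π = [0.1875, 0.1736, 0.1736, 0.2431, 0.2222], E[r] = 1.7708, γ^t·E[r] = 1.239583, running G = 2.489583
t=2: π = [0.2054, 0.1730, 0.1667, 0.2251, 0.2297], E[r] = 1.7529, γ^t·E[r] = 0.858918, running G = 3.348501
t=3: π = [0.2046, 0.1679, 0.1661, 0.2291, 0.2323], E[r] = 1.7822, γ^t·E[r] = 0.611300, running G = 3.959801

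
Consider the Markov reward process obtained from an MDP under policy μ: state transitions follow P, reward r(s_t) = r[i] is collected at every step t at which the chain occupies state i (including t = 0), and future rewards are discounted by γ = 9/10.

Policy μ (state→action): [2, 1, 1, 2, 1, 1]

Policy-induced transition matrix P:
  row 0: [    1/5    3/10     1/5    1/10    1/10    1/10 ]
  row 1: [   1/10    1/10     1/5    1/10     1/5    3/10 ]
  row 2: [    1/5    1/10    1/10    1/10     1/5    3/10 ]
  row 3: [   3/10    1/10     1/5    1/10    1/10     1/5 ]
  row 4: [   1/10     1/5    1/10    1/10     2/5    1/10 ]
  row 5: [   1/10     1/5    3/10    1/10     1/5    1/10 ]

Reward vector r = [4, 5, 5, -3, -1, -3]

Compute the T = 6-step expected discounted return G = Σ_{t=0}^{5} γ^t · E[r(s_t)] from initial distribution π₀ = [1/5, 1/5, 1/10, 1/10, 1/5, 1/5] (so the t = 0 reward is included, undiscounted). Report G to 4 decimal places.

t=0: π = [0.2000, 0.2000, 0.1000, 0.1000, 0.2000, 0.2000], E[r] = 1.2000, γ^t·E[r] = 1.200000, running G = 1.200000
t=1: π = [0.1500, 0.1800, 0.1900, 0.1000, 0.2100, 0.1700], E[r] = 1.4300, γ^t·E[r] = 1.287000, running G = 2.487000
t=2: π = [0.1540, 0.1680, 0.1770, 0.1000, 0.2170, 0.1840], E[r] = 1.2720, γ^t·E[r] = 1.030320, running G = 3.517320
t=3: π = [0.1531, 0.1709, 0.1790, 0.1000, 0.2180, 0.1790], E[r] = 1.3069, γ^t·E[r] = 0.952730, running G = 4.470050
t=4: π = [0.1532, 0.1703, 0.1782, 0.1000, 0.2183, 0.1800], E[r] = 1.2972, γ^t·E[r] = 0.851099, running G = 5.321150
t=5: π = [0.1531, 0.1705, 0.1783, 0.1000, 0.2183, 0.1797], E[r] = 1.2992, γ^t·E[r] = 0.767168, running G = 6.088317

G = 6.0883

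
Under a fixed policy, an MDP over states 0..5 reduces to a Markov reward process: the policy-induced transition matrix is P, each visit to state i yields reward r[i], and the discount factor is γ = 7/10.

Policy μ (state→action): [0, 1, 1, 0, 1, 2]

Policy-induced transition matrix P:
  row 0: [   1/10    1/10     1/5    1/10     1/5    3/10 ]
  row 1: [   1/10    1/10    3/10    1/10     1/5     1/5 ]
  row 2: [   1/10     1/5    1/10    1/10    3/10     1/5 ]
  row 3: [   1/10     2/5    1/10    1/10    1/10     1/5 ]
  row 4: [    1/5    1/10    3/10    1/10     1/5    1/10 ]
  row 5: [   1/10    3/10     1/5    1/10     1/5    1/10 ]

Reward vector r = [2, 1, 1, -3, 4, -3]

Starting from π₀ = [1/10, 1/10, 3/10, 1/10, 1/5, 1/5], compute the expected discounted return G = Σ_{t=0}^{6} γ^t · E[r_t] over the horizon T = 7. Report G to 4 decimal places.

G = 1.8845

t=0: π = [0.1000, 0.1000, 0.3000, 0.1000, 0.2000, 0.2000], E[r] = 0.5000, γ^t·E[r] = 0.500000, running G = 0.500000
t=1: π = [0.1200, 0.2000, 0.1900, 0.1000, 0.2200, 0.1700], E[r] = 0.7000, γ^t·E[r] = 0.490000, running G = 0.990000
t=2: π = [0.1220, 0.1830, 0.2130, 0.1000, 0.2090, 0.1730], E[r] = 0.6570, γ^t·E[r] = 0.321930, running G = 1.311930
t=3: π = [0.1209, 0.1859, 0.2079, 0.1000, 0.2113, 0.1740], E[r] = 0.6588, γ^t·E[r] = 0.225968, running G = 1.537898
t=4: π = [0.1211, 0.1856, 0.2089, 0.1000, 0.2108, 0.1736], E[r] = 0.6593, γ^t·E[r] = 0.158288, running G = 1.696187
t=5: π = [0.1211, 0.1856, 0.2087, 0.1000, 0.2109, 0.1737], E[r] = 0.6590, γ^t·E[r] = 0.110766, running G = 1.806953
t=6: π = [0.1211, 0.1856, 0.2088, 0.1000, 0.2109, 0.1737], E[r] = 0.6591, γ^t·E[r] = 0.077544, running G = 1.884496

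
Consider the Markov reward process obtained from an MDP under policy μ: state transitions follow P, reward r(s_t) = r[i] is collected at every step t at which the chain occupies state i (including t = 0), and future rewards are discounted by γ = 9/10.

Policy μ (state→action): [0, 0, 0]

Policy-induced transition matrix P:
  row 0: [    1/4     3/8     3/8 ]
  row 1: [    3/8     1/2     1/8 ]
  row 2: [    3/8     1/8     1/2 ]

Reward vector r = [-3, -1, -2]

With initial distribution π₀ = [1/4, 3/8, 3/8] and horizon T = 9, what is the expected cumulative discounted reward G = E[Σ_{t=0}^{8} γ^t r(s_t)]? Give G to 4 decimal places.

t=0: π = [0.2500, 0.3750, 0.3750], E[r] = -1.8750, γ^t·E[r] = -1.875000, running G = -1.875000
t=1: π = [0.3438, 0.3281, 0.3281], E[r] = -2.0156, γ^t·E[r] = -1.814063, running G = -3.689063
t=2: π = [0.3320, 0.3340, 0.3340], E[r] = -1.9980, γ^t·E[r] = -1.618418, running G = -5.307480
t=3: π = [0.3335, 0.3333, 0.3333], E[r] = -2.0002, γ^t·E[r] = -1.458178, running G = -6.765658
t=4: π = [0.3333, 0.3333, 0.3333], E[r] = -2.0000, γ^t·E[r] = -1.312180, running G = -8.077838
t=5: π = [0.3333, 0.3333, 0.3333], E[r] = -2.0000, γ^t·E[r] = -1.180982, running G = -9.258821
t=6: π = [0.3333, 0.3333, 0.3333], E[r] = -2.0000, γ^t·E[r] = -1.062882, running G = -10.321702
t=7: π = [0.3333, 0.3333, 0.3333], E[r] = -2.0000, γ^t·E[r] = -0.956594, running G = -11.278296
t=8: π = [0.3333, 0.3333, 0.3333], E[r] = -2.0000, γ^t·E[r] = -0.860934, running G = -12.139231

G = -12.1392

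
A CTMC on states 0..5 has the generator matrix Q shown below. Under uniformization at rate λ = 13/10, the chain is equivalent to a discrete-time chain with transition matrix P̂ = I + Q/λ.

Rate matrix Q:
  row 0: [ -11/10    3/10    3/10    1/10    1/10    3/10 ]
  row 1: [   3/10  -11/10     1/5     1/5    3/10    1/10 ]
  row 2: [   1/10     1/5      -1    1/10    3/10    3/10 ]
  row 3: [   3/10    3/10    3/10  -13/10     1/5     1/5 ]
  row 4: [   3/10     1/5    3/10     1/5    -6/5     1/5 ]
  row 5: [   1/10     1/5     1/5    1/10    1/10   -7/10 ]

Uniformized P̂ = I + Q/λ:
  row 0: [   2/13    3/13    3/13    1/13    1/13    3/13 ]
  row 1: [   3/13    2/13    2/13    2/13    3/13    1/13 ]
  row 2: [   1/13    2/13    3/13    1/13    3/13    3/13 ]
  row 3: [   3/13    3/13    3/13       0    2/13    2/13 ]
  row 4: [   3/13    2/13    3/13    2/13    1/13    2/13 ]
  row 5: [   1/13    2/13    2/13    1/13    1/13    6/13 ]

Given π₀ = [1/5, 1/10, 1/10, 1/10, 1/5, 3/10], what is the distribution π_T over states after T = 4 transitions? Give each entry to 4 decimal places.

π = [0.1512, 0.1727, 0.1988, 0.0938, 0.1412, 0.2423]

t=0: π = [0.2000, 0.1000, 0.1000, 0.1000, 0.2000, 0.3000]
t=1: π = [0.1538, 0.1769, 0.2000, 0.0923, 0.1154, 0.2615]
t=2: π = [0.1479, 0.1728, 0.1970, 0.0923, 0.1420, 0.2479]
t=3: π = [0.1509, 0.1723, 0.1984, 0.0940, 0.1409, 0.2434]
t=4: π = [0.1512, 0.1727, 0.1988, 0.0938, 0.1412, 0.2423]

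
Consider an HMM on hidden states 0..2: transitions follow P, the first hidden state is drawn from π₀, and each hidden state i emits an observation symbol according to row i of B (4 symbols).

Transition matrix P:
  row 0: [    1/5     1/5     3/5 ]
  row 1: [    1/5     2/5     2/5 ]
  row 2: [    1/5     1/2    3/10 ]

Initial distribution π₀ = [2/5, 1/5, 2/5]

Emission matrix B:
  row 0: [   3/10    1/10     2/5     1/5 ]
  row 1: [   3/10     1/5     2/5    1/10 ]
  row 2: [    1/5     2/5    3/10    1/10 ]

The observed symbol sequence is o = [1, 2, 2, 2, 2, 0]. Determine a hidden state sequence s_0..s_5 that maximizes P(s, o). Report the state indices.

path = [2, 1, 1, 1, 1, 1]

t=0: δ = [4.000e-02, 4.000e-02, 1.600e-01]  (obs o_0=1)
t=1: δ = [1.280e-02, 3.200e-02, 1.440e-02]  ψ = [2, 2, 2]  (obs o_1=2)
t=2: δ = [2.560e-03, 5.120e-03, 3.840e-03]  ψ = [1, 1, 1]  (obs o_2=2)
t=3: δ = [4.096e-04, 8.192e-04, 6.144e-04]  ψ = [1, 1, 1]  (obs o_3=2)
t=4: δ = [6.554e-05, 1.311e-04, 9.830e-05]  ψ = [1, 1, 1]  (obs o_4=2)
t=5: δ = [7.864e-06, 1.573e-05, 1.049e-05]  ψ = [1, 1, 1]  (obs o_5=0)
backtrack: best end state = 1; path = [2, 1, 1, 1, 1, 1]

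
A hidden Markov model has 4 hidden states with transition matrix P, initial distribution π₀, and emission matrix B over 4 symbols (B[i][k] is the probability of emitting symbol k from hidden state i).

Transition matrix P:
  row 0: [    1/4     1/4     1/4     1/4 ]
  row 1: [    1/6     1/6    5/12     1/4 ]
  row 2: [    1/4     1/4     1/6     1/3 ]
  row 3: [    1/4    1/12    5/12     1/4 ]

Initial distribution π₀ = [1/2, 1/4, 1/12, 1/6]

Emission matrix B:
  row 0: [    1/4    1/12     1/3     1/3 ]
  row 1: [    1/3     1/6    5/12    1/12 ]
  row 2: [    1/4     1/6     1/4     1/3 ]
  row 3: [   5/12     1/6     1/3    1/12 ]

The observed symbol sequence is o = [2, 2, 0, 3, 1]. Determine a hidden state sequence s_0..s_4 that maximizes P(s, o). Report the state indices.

path = [0, 1, 3, 2, 3]

t=0: δ = [1.667e-01, 1.042e-01, 2.083e-02, 5.556e-02]  (obs o_0=2)
t=1: δ = [1.389e-02, 1.736e-02, 1.085e-02, 1.389e-02]  ψ = [0, 0, 1, 0]  (obs o_1=2)
t=2: δ = [8.681e-04, 1.157e-03, 1.808e-03, 1.808e-03]  ψ = [0, 0, 1, 1]  (obs o_2=0)
t=3: δ = [1.507e-04, 3.768e-05, 2.512e-04, 5.023e-05]  ψ = [2, 2, 3, 2]  (obs o_3=3)
t=4: δ = [5.233e-06, 1.047e-05, 6.977e-06, 1.395e-05]  ψ = [2, 2, 2, 2]  (obs o_4=1)
backtrack: best end state = 3; path = [0, 1, 3, 2, 3]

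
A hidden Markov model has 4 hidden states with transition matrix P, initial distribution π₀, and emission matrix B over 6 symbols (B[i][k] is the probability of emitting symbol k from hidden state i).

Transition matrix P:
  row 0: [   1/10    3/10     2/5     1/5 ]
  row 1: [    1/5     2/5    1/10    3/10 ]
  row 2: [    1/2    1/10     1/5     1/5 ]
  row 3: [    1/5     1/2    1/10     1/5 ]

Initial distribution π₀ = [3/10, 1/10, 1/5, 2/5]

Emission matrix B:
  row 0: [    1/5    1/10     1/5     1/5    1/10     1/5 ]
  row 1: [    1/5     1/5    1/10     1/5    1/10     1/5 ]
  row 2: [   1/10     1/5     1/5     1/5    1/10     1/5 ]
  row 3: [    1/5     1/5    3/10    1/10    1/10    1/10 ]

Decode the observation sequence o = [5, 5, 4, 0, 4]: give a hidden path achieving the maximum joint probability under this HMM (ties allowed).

path = [2, 0, 2, 0, 2]

t=0: δ = [6.000e-02, 2.000e-02, 4.000e-02, 4.000e-02]  (obs o_0=5)
t=1: δ = [4.000e-03, 4.000e-03, 4.800e-03, 1.200e-03]  ψ = [2, 3, 0, 0]  (obs o_1=5)
t=2: δ = [2.400e-04, 1.600e-04, 1.600e-04, 1.200e-04]  ψ = [2, 1, 0, 1]  (obs o_2=4)
t=3: δ = [1.600e-05, 1.440e-05, 9.600e-06, 9.600e-06]  ψ = [2, 0, 0, 0]  (obs o_3=0)
t=4: δ = [4.800e-07, 5.760e-07, 6.400e-07, 4.320e-07]  ψ = [2, 1, 0, 1]  (obs o_4=4)
backtrack: best end state = 2; path = [2, 0, 2, 0, 2]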